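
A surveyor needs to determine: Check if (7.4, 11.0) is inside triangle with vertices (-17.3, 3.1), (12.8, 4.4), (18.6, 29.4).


Cross products: AB x AP = 205.68, BC x BP = 173.28, CA x CP = 366
All same sign? yes

Yes, inside


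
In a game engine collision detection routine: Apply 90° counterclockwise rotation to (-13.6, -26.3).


90° CCW: (x,y) -> (-y, x)
(-13.6,-26.3) -> (26.3, -13.6)

(26.3, -13.6)


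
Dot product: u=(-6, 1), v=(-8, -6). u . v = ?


u . v = u_x*v_x + u_y*v_y = (-6)*(-8) + 1*(-6)
= 48 + (-6) = 42

42


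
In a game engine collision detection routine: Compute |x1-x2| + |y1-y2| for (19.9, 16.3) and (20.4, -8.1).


|19.9-20.4| + |16.3-(-8.1)| = 0.5 + 24.4 = 24.9

24.9


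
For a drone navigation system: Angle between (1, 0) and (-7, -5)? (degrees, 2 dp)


u.v = -7, |u| = sqrt(1) = 1, |v| = sqrt(74) = 8.6023
cos(theta) = u.v/(|u||v|) = -7/sqrt(74) = -0.813733
theta = acos(-0.813733) = 144.46 degrees

144.46 degrees


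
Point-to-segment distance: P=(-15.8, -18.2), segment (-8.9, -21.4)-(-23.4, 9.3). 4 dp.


Project P onto AB: t = 0.172 (clamped to [0,1])
Closest point on segment: (-11.3942, -16.1191)
Distance: 4.8725

4.8725


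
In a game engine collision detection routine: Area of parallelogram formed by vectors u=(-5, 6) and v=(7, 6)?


|u x v| = |(-5)*6 - 6*7|
= |(-30) - 42| = 72

72


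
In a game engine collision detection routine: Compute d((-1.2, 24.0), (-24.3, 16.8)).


dx=-23.1, dy=-7.2
d^2 = (-23.1)^2 + (-7.2)^2 = 585.45
d = sqrt(585.45) = 24.1961

24.1961


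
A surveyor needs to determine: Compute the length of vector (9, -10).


|u| = sqrt(9^2 + (-10)^2) = sqrt(181) = 13.4536

13.4536


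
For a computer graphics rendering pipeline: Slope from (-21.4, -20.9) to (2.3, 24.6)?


slope = (y2-y1)/(x2-x1) = (24.6-(-20.9))/(2.3-(-21.4)) = 45.5/23.7 = 1.9198

1.9198


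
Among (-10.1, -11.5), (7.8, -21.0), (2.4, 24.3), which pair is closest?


d(P0,P1) = 20.2647, d(P0,P2) = 37.9195, d(P1,P2) = 45.6207
Closest: P0 and P1

Closest pair: (-10.1, -11.5) and (7.8, -21.0), distance = 20.2647


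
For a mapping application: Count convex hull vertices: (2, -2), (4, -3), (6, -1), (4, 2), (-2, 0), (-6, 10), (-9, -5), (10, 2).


Convex hull vertices (CCW): (-9, -5), (4, -3), (10, 2), (-6, 10)
Count = 4

4


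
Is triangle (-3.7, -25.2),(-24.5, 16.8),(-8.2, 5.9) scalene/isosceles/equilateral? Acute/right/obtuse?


Side lengths squared: AB^2=2196.64, BC^2=384.5, CA^2=987.46
Sorted: [384.5, 987.46, 2196.64]
By sides: Scalene, By angles: Obtuse

Scalene, Obtuse


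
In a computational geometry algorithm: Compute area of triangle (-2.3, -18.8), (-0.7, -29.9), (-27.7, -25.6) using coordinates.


Area = |x_A(y_B-y_C) + x_B(y_C-y_A) + x_C(y_A-y_B)|/2
= |9.89 + 4.76 + (-307.47)|/2
= 292.82/2 = 146.41

146.41


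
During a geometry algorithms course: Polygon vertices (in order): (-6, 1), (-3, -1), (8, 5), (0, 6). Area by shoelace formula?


Shoelace sum: ((-6)*(-1) - (-3)*1) + ((-3)*5 - 8*(-1)) + (8*6 - 0*5) + (0*1 - (-6)*6)
= 86
Area = |86|/2 = 43

43


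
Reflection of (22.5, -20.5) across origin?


Reflection over origin: (x,y) -> (-x,-y)
(22.5, -20.5) -> (-22.5, 20.5)

(-22.5, 20.5)


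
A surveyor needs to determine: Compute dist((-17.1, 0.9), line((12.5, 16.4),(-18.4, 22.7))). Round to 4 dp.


|cross product| = 665.43
|line direction| = sqrt(994.5) = 31.5357
Distance = 665.43/sqrt(994.5) = 21.1009

21.1009


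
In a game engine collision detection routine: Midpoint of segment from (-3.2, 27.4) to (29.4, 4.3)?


M = (((-3.2)+29.4)/2, (27.4+4.3)/2)
= (13.1, 15.85)

(13.1, 15.85)


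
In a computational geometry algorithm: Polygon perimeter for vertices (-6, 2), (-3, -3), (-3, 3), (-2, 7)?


Sides: (-6, 2)->(-3, -3): sqrt(34) = 5.830952, (-3, -3)->(-3, 3): sqrt(36) = 6, (-3, 3)->(-2, 7): sqrt(17) = 4.123106, (-2, 7)->(-6, 2): sqrt(41) = 6.403124
Sum = 22.357182
Perimeter = 22.3572

22.3572


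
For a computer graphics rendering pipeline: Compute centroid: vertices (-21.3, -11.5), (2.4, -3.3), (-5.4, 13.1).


Centroid = ((x_A+x_B+x_C)/3, (y_A+y_B+y_C)/3)
= (((-21.3)+2.4+(-5.4))/3, ((-11.5)+(-3.3)+13.1)/3)
= (-8.1, -0.5667)

(-8.1, -0.5667)


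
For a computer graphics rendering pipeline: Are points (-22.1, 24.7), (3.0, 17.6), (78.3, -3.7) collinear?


Cross product: (3-(-22.1))*((-3.7)-24.7) - (17.6-24.7)*(78.3-(-22.1))
= 0

Yes, collinear


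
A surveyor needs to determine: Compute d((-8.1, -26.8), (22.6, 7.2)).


dx=30.7, dy=34
d^2 = 30.7^2 + 34^2 = 2098.49
d = sqrt(2098.49) = 45.8093

45.8093


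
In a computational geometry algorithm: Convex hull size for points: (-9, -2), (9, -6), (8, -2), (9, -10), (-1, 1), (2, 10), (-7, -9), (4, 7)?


Convex hull vertices (CCW): (-9, -2), (-7, -9), (9, -10), (9, -6), (8, -2), (4, 7), (2, 10)
Count = 7

7


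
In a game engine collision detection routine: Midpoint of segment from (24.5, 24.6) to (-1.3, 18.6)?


M = ((24.5+(-1.3))/2, (24.6+18.6)/2)
= (11.6, 21.6)

(11.6, 21.6)


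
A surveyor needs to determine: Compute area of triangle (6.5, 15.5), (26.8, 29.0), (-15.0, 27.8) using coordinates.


Area = |x_A(y_B-y_C) + x_B(y_C-y_A) + x_C(y_A-y_B)|/2
= |7.8 + 329.64 + 202.5|/2
= 539.94/2 = 269.97

269.97


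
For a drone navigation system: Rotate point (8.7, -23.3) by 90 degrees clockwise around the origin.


90° CW: (x,y) -> (y, -x)
(8.7,-23.3) -> (-23.3, -8.7)

(-23.3, -8.7)


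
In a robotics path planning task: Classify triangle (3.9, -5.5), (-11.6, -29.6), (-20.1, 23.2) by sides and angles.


Side lengths squared: AB^2=821.06, BC^2=2860.09, CA^2=1399.69
Sorted: [821.06, 1399.69, 2860.09]
By sides: Scalene, By angles: Obtuse

Scalene, Obtuse


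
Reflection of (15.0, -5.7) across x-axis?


Reflection over x-axis: (x,y) -> (x,-y)
(15, -5.7) -> (15, 5.7)

(15, 5.7)


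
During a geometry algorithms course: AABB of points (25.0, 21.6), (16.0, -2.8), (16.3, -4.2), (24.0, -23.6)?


x range: [16, 25]
y range: [-23.6, 21.6]
Bounding box: (16,-23.6) to (25,21.6)

(16,-23.6) to (25,21.6)


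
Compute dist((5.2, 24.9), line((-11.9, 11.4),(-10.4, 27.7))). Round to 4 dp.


|cross product| = 258.48
|line direction| = sqrt(267.94) = 16.3689
Distance = 258.48/sqrt(267.94) = 15.7909

15.7909


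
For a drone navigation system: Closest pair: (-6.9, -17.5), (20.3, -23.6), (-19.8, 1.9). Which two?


d(P0,P1) = 27.8756, d(P0,P2) = 23.2974, d(P1,P2) = 47.5212
Closest: P0 and P2

Closest pair: (-6.9, -17.5) and (-19.8, 1.9), distance = 23.2974


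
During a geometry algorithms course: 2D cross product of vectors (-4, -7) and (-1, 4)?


u x v = u_x*v_y - u_y*v_x = (-4)*4 - (-7)*(-1)
= (-16) - 7 = -23

-23


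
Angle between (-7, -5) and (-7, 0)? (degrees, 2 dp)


u.v = 49, |u| = sqrt(74) = 8.6023, |v| = sqrt(49) = 7
cos(theta) = u.v/(|u||v|) = 49/sqrt(3626) = 0.813733
theta = acos(0.813733) = 35.54 degrees

35.54 degrees


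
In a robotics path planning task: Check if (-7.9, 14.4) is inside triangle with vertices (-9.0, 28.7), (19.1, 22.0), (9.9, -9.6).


Cross products: AB x AP = -394.46, BC x BP = -783.28, CA x CP = 228.14
All same sign? no

No, outside


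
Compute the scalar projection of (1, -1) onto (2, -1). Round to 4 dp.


u.v = 3, |v| = sqrt(5) = 2.2361
Scalar projection = u.v / |v| = 3 / sqrt(5) = 1.3416

1.3416


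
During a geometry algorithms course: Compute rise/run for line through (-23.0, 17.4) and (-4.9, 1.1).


slope = (y2-y1)/(x2-x1) = (1.1-17.4)/((-4.9)-(-23)) = (-16.3)/18.1 = -0.9006

-0.9006


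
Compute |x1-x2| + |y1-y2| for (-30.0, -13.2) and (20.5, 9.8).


|(-30)-20.5| + |(-13.2)-9.8| = 50.5 + 23 = 73.5

73.5


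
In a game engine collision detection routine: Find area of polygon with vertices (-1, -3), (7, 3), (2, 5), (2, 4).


Shoelace sum: ((-1)*3 - 7*(-3)) + (7*5 - 2*3) + (2*4 - 2*5) + (2*(-3) - (-1)*4)
= 43
Area = |43|/2 = 21.5

21.5


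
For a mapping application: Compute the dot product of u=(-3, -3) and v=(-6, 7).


u . v = u_x*v_x + u_y*v_y = (-3)*(-6) + (-3)*7
= 18 + (-21) = -3

-3


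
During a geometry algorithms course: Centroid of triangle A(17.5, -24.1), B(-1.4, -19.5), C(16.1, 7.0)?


Centroid = ((x_A+x_B+x_C)/3, (y_A+y_B+y_C)/3)
= ((17.5+(-1.4)+16.1)/3, ((-24.1)+(-19.5)+7)/3)
= (10.7333, -12.2)

(10.7333, -12.2)


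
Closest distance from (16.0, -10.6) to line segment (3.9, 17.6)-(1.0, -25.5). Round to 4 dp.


Project P onto AB: t = 0.6325 (clamped to [0,1])
Closest point on segment: (2.0656, -9.6624)
Distance: 13.9659

13.9659


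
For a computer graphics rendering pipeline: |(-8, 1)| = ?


|u| = sqrt((-8)^2 + 1^2) = sqrt(65) = 8.0623

8.0623


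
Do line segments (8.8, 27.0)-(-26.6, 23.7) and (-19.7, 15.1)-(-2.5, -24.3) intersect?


Cross products: d1=1327.58, d2=-123.94, d3=327.21, d4=1778.73
d1*d2 < 0 and d3*d4 < 0? no

No, they don't intersect


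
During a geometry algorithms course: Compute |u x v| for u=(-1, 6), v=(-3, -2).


|u x v| = |(-1)*(-2) - 6*(-3)|
= |2 - (-18)| = 20

20


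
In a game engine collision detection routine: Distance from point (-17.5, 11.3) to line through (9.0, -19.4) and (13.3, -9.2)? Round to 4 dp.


|cross product| = 402.31
|line direction| = sqrt(122.53) = 11.0693
Distance = 402.31/sqrt(122.53) = 36.3446

36.3446


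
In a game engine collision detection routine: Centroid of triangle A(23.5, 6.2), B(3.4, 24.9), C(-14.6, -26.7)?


Centroid = ((x_A+x_B+x_C)/3, (y_A+y_B+y_C)/3)
= ((23.5+3.4+(-14.6))/3, (6.2+24.9+(-26.7))/3)
= (4.1, 1.4667)

(4.1, 1.4667)


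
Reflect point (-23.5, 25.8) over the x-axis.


Reflection over x-axis: (x,y) -> (x,-y)
(-23.5, 25.8) -> (-23.5, -25.8)

(-23.5, -25.8)


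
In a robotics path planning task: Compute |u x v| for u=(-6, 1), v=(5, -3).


|u x v| = |(-6)*(-3) - 1*5|
= |18 - 5| = 13

13


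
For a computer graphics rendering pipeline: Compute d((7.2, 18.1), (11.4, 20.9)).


dx=4.2, dy=2.8
d^2 = 4.2^2 + 2.8^2 = 25.48
d = sqrt(25.48) = 5.0478

5.0478


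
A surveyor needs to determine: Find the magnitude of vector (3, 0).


|u| = sqrt(3^2 + 0^2) = sqrt(9) = 3

3


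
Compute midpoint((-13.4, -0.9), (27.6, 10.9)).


M = (((-13.4)+27.6)/2, ((-0.9)+10.9)/2)
= (7.1, 5)

(7.1, 5)


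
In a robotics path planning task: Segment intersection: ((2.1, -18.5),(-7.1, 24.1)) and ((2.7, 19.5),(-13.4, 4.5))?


Cross products: d1=602.8, d2=-221.06, d3=-375.16, d4=448.7
d1*d2 < 0 and d3*d4 < 0? yes

Yes, they intersect


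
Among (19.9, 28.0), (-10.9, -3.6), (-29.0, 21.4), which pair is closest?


d(P0,P1) = 44.1271, d(P0,P2) = 49.3434, d(P1,P2) = 30.8644
Closest: P1 and P2

Closest pair: (-10.9, -3.6) and (-29.0, 21.4), distance = 30.8644


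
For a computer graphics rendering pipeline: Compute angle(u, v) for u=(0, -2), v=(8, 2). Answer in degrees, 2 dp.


u.v = -4, |u| = sqrt(4) = 2, |v| = sqrt(68) = 8.2462
cos(theta) = u.v/(|u||v|) = -4/sqrt(272) = -0.242536
theta = acos(-0.242536) = 104.04 degrees

104.04 degrees


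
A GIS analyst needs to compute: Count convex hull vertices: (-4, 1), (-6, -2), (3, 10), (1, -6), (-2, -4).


Convex hull vertices (CCW): (-6, -2), (1, -6), (3, 10), (-4, 1)
Count = 4

4


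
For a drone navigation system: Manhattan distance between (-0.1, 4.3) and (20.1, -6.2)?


|(-0.1)-20.1| + |4.3-(-6.2)| = 20.2 + 10.5 = 30.7

30.7


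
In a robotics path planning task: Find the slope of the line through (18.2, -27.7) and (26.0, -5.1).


slope = (y2-y1)/(x2-x1) = ((-5.1)-(-27.7))/(26-18.2) = 22.6/7.8 = 2.8974

2.8974


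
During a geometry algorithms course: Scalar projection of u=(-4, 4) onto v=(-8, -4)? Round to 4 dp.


u.v = 16, |v| = sqrt(80) = 8.9443
Scalar projection = u.v / |v| = 16 / sqrt(80) = 1.7889

1.7889


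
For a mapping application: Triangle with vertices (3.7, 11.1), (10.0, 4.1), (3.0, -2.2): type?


Side lengths squared: AB^2=88.69, BC^2=88.69, CA^2=177.38
Sorted: [88.69, 88.69, 177.38]
By sides: Isosceles, By angles: Right

Isosceles, Right


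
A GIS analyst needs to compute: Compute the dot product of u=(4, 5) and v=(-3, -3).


u . v = u_x*v_x + u_y*v_y = 4*(-3) + 5*(-3)
= (-12) + (-15) = -27

-27


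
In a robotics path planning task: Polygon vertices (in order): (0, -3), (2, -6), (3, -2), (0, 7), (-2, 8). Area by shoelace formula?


Shoelace sum: (0*(-6) - 2*(-3)) + (2*(-2) - 3*(-6)) + (3*7 - 0*(-2)) + (0*8 - (-2)*7) + ((-2)*(-3) - 0*8)
= 61
Area = |61|/2 = 30.5

30.5


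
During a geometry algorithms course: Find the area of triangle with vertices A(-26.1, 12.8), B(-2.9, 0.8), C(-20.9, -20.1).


Area = |x_A(y_B-y_C) + x_B(y_C-y_A) + x_C(y_A-y_B)|/2
= |(-545.49) + 95.41 + (-250.8)|/2
= 700.88/2 = 350.44

350.44


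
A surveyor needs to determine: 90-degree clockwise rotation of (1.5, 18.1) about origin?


90° CW: (x,y) -> (y, -x)
(1.5,18.1) -> (18.1, -1.5)

(18.1, -1.5)


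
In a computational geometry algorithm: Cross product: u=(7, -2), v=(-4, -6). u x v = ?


u x v = u_x*v_y - u_y*v_x = 7*(-6) - (-2)*(-4)
= (-42) - 8 = -50

-50


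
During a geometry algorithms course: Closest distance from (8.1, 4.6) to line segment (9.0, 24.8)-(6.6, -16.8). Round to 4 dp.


Project P onto AB: t = 0.4852 (clamped to [0,1])
Closest point on segment: (7.8355, 4.6153)
Distance: 0.2649

0.2649


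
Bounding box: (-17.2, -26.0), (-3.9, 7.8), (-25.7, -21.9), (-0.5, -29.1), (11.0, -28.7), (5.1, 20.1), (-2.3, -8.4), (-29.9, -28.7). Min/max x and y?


x range: [-29.9, 11]
y range: [-29.1, 20.1]
Bounding box: (-29.9,-29.1) to (11,20.1)

(-29.9,-29.1) to (11,20.1)


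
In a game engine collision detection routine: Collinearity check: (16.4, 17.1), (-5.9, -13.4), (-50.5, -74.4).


Cross product: ((-5.9)-16.4)*((-74.4)-17.1) - ((-13.4)-17.1)*((-50.5)-16.4)
= 0

Yes, collinear


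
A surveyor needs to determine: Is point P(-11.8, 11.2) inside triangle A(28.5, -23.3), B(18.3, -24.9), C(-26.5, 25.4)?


Cross products: AB x AP = -416.38, BC x BP = -103.25, CA x CP = -65.11
All same sign? yes

Yes, inside


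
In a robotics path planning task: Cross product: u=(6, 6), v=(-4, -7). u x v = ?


u x v = u_x*v_y - u_y*v_x = 6*(-7) - 6*(-4)
= (-42) - (-24) = -18

-18


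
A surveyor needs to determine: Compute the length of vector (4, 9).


|u| = sqrt(4^2 + 9^2) = sqrt(97) = 9.8489

9.8489


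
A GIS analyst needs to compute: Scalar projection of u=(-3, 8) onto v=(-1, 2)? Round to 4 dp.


u.v = 19, |v| = sqrt(5) = 2.2361
Scalar projection = u.v / |v| = 19 / sqrt(5) = 8.4971

8.4971


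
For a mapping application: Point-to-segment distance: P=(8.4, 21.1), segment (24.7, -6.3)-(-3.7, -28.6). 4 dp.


Project P onto AB: t = 0 (clamped to [0,1])
Closest point on segment: (24.7, -6.3)
Distance: 31.8818

31.8818


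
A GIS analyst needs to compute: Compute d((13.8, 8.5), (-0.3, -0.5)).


dx=-14.1, dy=-9
d^2 = (-14.1)^2 + (-9)^2 = 279.81
d = sqrt(279.81) = 16.7275

16.7275


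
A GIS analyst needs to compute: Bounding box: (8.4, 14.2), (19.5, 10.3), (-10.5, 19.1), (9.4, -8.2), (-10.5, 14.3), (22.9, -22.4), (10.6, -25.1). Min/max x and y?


x range: [-10.5, 22.9]
y range: [-25.1, 19.1]
Bounding box: (-10.5,-25.1) to (22.9,19.1)

(-10.5,-25.1) to (22.9,19.1)


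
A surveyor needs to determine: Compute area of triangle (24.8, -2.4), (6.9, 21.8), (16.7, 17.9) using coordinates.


Area = |x_A(y_B-y_C) + x_B(y_C-y_A) + x_C(y_A-y_B)|/2
= |96.72 + 140.07 + (-404.14)|/2
= 167.35/2 = 83.675

83.675


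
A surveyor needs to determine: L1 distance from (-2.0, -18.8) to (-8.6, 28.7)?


|(-2)-(-8.6)| + |(-18.8)-28.7| = 6.6 + 47.5 = 54.1

54.1


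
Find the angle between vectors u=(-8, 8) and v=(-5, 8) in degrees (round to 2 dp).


u.v = 104, |u| = sqrt(128) = 11.3137, |v| = sqrt(89) = 9.434
cos(theta) = u.v/(|u||v|) = 104/sqrt(11392) = 0.974391
theta = acos(0.974391) = 12.99 degrees

12.99 degrees


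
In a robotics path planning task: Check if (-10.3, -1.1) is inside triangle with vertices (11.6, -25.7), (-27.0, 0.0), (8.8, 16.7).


Cross products: AB x AP = -386.73, BC x BP = -318.27, CA x CP = -859.68
All same sign? yes

Yes, inside


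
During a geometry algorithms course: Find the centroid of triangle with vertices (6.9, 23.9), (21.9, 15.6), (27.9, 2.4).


Centroid = ((x_A+x_B+x_C)/3, (y_A+y_B+y_C)/3)
= ((6.9+21.9+27.9)/3, (23.9+15.6+2.4)/3)
= (18.9, 13.9667)

(18.9, 13.9667)


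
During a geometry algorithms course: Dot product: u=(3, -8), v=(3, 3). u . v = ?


u . v = u_x*v_x + u_y*v_y = 3*3 + (-8)*3
= 9 + (-24) = -15

-15


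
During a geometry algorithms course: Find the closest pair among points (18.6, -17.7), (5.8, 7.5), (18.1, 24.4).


d(P0,P1) = 28.2645, d(P0,P2) = 42.103, d(P1,P2) = 20.9022
Closest: P1 and P2

Closest pair: (5.8, 7.5) and (18.1, 24.4), distance = 20.9022


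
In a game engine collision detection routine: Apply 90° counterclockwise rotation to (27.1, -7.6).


90° CCW: (x,y) -> (-y, x)
(27.1,-7.6) -> (7.6, 27.1)

(7.6, 27.1)


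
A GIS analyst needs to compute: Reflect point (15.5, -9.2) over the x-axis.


Reflection over x-axis: (x,y) -> (x,-y)
(15.5, -9.2) -> (15.5, 9.2)

(15.5, 9.2)


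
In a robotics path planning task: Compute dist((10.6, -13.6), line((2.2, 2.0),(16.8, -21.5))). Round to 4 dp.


|cross product| = 30.36
|line direction| = sqrt(765.41) = 27.666
Distance = 30.36/sqrt(765.41) = 1.0974

1.0974


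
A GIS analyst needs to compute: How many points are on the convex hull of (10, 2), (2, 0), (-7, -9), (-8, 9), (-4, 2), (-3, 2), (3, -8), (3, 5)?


Convex hull vertices (CCW): (-8, 9), (-7, -9), (3, -8), (10, 2), (3, 5)
Count = 5

5


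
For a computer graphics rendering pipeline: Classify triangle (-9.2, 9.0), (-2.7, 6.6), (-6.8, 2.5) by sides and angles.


Side lengths squared: AB^2=48.01, BC^2=33.62, CA^2=48.01
Sorted: [33.62, 48.01, 48.01]
By sides: Isosceles, By angles: Acute

Isosceles, Acute


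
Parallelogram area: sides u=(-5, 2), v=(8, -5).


|u x v| = |(-5)*(-5) - 2*8|
= |25 - 16| = 9

9


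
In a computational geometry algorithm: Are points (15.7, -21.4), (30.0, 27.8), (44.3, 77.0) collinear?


Cross product: (30-15.7)*(77-(-21.4)) - (27.8-(-21.4))*(44.3-15.7)
= 0

Yes, collinear


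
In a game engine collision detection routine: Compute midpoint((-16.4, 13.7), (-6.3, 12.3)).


M = (((-16.4)+(-6.3))/2, (13.7+12.3)/2)
= (-11.35, 13)

(-11.35, 13)


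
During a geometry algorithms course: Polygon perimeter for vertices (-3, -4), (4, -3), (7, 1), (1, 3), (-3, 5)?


Sides: (-3, -4)->(4, -3): sqrt(50) = 7.071068, (4, -3)->(7, 1): sqrt(25) = 5, (7, 1)->(1, 3): sqrt(40) = 6.324555, (1, 3)->(-3, 5): sqrt(20) = 4.472136, (-3, 5)->(-3, -4): sqrt(81) = 9
Sum = 31.867759
Perimeter = 31.8678

31.8678


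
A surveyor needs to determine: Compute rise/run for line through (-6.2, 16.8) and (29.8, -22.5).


slope = (y2-y1)/(x2-x1) = ((-22.5)-16.8)/(29.8-(-6.2)) = (-39.3)/36 = -1.0917

-1.0917


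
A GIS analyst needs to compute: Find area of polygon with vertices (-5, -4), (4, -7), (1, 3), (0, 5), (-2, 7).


Shoelace sum: ((-5)*(-7) - 4*(-4)) + (4*3 - 1*(-7)) + (1*5 - 0*3) + (0*7 - (-2)*5) + ((-2)*(-4) - (-5)*7)
= 128
Area = |128|/2 = 64

64


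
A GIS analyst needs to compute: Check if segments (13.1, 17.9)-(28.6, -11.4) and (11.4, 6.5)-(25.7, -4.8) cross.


Cross products: d1=182.23, d2=-61.61, d3=-226.51, d4=17.33
d1*d2 < 0 and d3*d4 < 0? yes

Yes, they intersect


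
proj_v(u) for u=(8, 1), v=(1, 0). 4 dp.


u.v = 8, |v| = sqrt(1) = 1
Scalar projection = u.v / |v| = 8 / sqrt(1) = 8

8


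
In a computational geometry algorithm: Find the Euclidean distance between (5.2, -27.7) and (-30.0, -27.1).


dx=-35.2, dy=0.6
d^2 = (-35.2)^2 + 0.6^2 = 1239.4
d = sqrt(1239.4) = 35.2051

35.2051


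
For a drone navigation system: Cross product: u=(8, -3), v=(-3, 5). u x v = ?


u x v = u_x*v_y - u_y*v_x = 8*5 - (-3)*(-3)
= 40 - 9 = 31

31


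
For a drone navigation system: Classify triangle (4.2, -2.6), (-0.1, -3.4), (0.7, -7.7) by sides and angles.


Side lengths squared: AB^2=19.13, BC^2=19.13, CA^2=38.26
Sorted: [19.13, 19.13, 38.26]
By sides: Isosceles, By angles: Right

Isosceles, Right


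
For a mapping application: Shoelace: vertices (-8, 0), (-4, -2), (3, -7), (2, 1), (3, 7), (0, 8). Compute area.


Shoelace sum: ((-8)*(-2) - (-4)*0) + ((-4)*(-7) - 3*(-2)) + (3*1 - 2*(-7)) + (2*7 - 3*1) + (3*8 - 0*7) + (0*0 - (-8)*8)
= 166
Area = |166|/2 = 83

83


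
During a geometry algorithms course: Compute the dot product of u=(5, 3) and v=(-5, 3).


u . v = u_x*v_x + u_y*v_y = 5*(-5) + 3*3
= (-25) + 9 = -16

-16


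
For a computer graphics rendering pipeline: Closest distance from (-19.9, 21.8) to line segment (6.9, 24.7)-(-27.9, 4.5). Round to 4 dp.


Project P onto AB: t = 0.6122 (clamped to [0,1])
Closest point on segment: (-14.405, 12.3333)
Distance: 10.9459

10.9459


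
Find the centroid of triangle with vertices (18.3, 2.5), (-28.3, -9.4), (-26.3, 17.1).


Centroid = ((x_A+x_B+x_C)/3, (y_A+y_B+y_C)/3)
= ((18.3+(-28.3)+(-26.3))/3, (2.5+(-9.4)+17.1)/3)
= (-12.1, 3.4)

(-12.1, 3.4)


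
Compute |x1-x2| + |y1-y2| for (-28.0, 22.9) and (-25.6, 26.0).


|(-28)-(-25.6)| + |22.9-26| = 2.4 + 3.1 = 5.5

5.5


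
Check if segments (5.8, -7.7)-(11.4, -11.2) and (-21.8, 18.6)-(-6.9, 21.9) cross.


Cross products: d1=-482.95, d2=-553.58, d3=50.68, d4=121.31
d1*d2 < 0 and d3*d4 < 0? no

No, they don't intersect


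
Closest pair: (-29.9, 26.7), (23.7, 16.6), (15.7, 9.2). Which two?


d(P0,P1) = 54.5433, d(P0,P2) = 48.8427, d(P1,P2) = 10.8977
Closest: P1 and P2

Closest pair: (23.7, 16.6) and (15.7, 9.2), distance = 10.8977


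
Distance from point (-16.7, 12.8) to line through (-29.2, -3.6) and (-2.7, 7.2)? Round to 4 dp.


|cross product| = 299.6
|line direction| = sqrt(818.89) = 28.6163
Distance = 299.6/sqrt(818.89) = 10.4696

10.4696


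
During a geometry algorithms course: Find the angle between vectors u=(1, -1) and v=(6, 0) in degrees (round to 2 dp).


u.v = 6, |u| = sqrt(2) = 1.4142, |v| = sqrt(36) = 6
cos(theta) = u.v/(|u||v|) = 6/sqrt(72) = 0.707107
theta = acos(0.707107) = 45 degrees

45 degrees


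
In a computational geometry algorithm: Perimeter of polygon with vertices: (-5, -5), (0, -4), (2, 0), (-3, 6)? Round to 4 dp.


Sides: (-5, -5)->(0, -4): sqrt(26) = 5.09902, (0, -4)->(2, 0): sqrt(20) = 4.472136, (2, 0)->(-3, 6): sqrt(61) = 7.81025, (-3, 6)->(-5, -5): sqrt(125) = 11.18034
Sum = 28.561746
Perimeter = 28.5617

28.5617


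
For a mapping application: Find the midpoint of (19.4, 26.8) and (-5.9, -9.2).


M = ((19.4+(-5.9))/2, (26.8+(-9.2))/2)
= (6.75, 8.8)

(6.75, 8.8)


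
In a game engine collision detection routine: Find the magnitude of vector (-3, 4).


|u| = sqrt((-3)^2 + 4^2) = sqrt(25) = 5

5


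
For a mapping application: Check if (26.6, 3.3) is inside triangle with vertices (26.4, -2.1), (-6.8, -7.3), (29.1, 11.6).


Cross products: AB x AP = -178.24, BC x BP = -250.72, CA x CP = -11.84
All same sign? yes

Yes, inside


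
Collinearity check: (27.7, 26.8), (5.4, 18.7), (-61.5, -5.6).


Cross product: (5.4-27.7)*((-5.6)-26.8) - (18.7-26.8)*((-61.5)-27.7)
= 0

Yes, collinear


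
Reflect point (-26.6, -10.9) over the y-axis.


Reflection over y-axis: (x,y) -> (-x,y)
(-26.6, -10.9) -> (26.6, -10.9)

(26.6, -10.9)


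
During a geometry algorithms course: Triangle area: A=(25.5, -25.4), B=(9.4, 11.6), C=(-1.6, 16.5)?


Area = |x_A(y_B-y_C) + x_B(y_C-y_A) + x_C(y_A-y_B)|/2
= |(-124.95) + 393.86 + 59.2|/2
= 328.11/2 = 164.055

164.055


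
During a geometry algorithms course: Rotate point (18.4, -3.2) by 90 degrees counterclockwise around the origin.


90° CCW: (x,y) -> (-y, x)
(18.4,-3.2) -> (3.2, 18.4)

(3.2, 18.4)


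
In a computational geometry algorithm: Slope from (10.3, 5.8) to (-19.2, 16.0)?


slope = (y2-y1)/(x2-x1) = (16-5.8)/((-19.2)-10.3) = 10.2/(-29.5) = -0.3458

-0.3458


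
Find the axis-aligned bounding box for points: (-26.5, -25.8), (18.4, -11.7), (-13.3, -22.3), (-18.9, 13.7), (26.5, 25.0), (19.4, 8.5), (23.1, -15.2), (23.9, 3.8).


x range: [-26.5, 26.5]
y range: [-25.8, 25]
Bounding box: (-26.5,-25.8) to (26.5,25)

(-26.5,-25.8) to (26.5,25)


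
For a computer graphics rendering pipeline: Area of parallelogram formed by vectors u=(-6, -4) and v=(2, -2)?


|u x v| = |(-6)*(-2) - (-4)*2|
= |12 - (-8)| = 20

20


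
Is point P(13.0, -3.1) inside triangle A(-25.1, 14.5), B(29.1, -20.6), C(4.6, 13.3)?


Cross products: AB x AP = 383.39, BC x BP = 117.04, CA x CP = 477
All same sign? yes

Yes, inside


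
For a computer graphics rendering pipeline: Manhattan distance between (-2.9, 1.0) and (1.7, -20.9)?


|(-2.9)-1.7| + |1-(-20.9)| = 4.6 + 21.9 = 26.5

26.5


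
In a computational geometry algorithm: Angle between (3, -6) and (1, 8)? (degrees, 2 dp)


u.v = -45, |u| = sqrt(45) = 6.7082, |v| = sqrt(65) = 8.0623
cos(theta) = u.v/(|u||v|) = -45/sqrt(2925) = -0.83205
theta = acos(-0.83205) = 146.31 degrees

146.31 degrees


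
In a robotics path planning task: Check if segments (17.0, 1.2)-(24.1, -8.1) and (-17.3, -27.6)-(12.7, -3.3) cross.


Cross products: d1=30.51, d2=-421.02, d3=-523.47, d4=-71.94
d1*d2 < 0 and d3*d4 < 0? no

No, they don't intersect


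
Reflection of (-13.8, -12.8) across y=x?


Reflection over y=x: (x,y) -> (y,x)
(-13.8, -12.8) -> (-12.8, -13.8)

(-12.8, -13.8)


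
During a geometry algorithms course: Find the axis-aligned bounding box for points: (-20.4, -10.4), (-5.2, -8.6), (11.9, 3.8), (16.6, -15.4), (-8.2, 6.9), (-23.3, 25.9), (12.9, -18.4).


x range: [-23.3, 16.6]
y range: [-18.4, 25.9]
Bounding box: (-23.3,-18.4) to (16.6,25.9)

(-23.3,-18.4) to (16.6,25.9)


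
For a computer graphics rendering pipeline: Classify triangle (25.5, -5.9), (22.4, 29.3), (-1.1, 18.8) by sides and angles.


Side lengths squared: AB^2=1248.65, BC^2=662.5, CA^2=1317.65
Sorted: [662.5, 1248.65, 1317.65]
By sides: Scalene, By angles: Acute

Scalene, Acute


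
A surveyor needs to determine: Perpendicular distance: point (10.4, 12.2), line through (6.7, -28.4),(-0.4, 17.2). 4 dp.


|cross product| = 456.98
|line direction| = sqrt(2129.77) = 46.1494
Distance = 456.98/sqrt(2129.77) = 9.9022

9.9022


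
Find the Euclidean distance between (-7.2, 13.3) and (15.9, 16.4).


dx=23.1, dy=3.1
d^2 = 23.1^2 + 3.1^2 = 543.22
d = sqrt(543.22) = 23.3071

23.3071


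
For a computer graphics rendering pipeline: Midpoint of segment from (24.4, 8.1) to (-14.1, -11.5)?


M = ((24.4+(-14.1))/2, (8.1+(-11.5))/2)
= (5.15, -1.7)

(5.15, -1.7)


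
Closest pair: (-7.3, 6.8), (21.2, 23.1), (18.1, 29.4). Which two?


d(P0,P1) = 32.832, d(P0,P2) = 33.9988, d(P1,P2) = 7.0214
Closest: P1 and P2

Closest pair: (21.2, 23.1) and (18.1, 29.4), distance = 7.0214


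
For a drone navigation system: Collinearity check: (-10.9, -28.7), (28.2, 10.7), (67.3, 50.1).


Cross product: (28.2-(-10.9))*(50.1-(-28.7)) - (10.7-(-28.7))*(67.3-(-10.9))
= 0

Yes, collinear


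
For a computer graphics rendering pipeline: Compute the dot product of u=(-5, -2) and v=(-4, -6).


u . v = u_x*v_x + u_y*v_y = (-5)*(-4) + (-2)*(-6)
= 20 + 12 = 32

32


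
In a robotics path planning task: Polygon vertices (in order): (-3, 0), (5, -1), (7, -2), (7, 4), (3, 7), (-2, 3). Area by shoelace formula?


Shoelace sum: ((-3)*(-1) - 5*0) + (5*(-2) - 7*(-1)) + (7*4 - 7*(-2)) + (7*7 - 3*4) + (3*3 - (-2)*7) + ((-2)*0 - (-3)*3)
= 111
Area = |111|/2 = 55.5

55.5


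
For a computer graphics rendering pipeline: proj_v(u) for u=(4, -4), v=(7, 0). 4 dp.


u.v = 28, |v| = sqrt(49) = 7
Scalar projection = u.v / |v| = 28 / sqrt(49) = 4

4


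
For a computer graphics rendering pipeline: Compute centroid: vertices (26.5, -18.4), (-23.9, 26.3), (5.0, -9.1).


Centroid = ((x_A+x_B+x_C)/3, (y_A+y_B+y_C)/3)
= ((26.5+(-23.9)+5)/3, ((-18.4)+26.3+(-9.1))/3)
= (2.5333, -0.4)

(2.5333, -0.4)


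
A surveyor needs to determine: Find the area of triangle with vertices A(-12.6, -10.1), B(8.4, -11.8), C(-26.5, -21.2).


Area = |x_A(y_B-y_C) + x_B(y_C-y_A) + x_C(y_A-y_B)|/2
= |(-118.44) + (-93.24) + (-45.05)|/2
= 256.73/2 = 128.365

128.365


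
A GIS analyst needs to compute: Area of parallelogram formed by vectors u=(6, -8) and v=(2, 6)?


|u x v| = |6*6 - (-8)*2|
= |36 - (-16)| = 52

52


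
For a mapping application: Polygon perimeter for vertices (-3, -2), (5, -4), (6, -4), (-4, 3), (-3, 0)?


Sides: (-3, -2)->(5, -4): sqrt(68) = 8.246211, (5, -4)->(6, -4): sqrt(1) = 1, (6, -4)->(-4, 3): sqrt(149) = 12.206556, (-4, 3)->(-3, 0): sqrt(10) = 3.162278, (-3, 0)->(-3, -2): sqrt(4) = 2
Sum = 26.615045
Perimeter = 26.615

26.615


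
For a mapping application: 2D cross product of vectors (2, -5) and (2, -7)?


u x v = u_x*v_y - u_y*v_x = 2*(-7) - (-5)*2
= (-14) - (-10) = -4

-4


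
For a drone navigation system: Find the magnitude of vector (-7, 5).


|u| = sqrt((-7)^2 + 5^2) = sqrt(74) = 8.6023

8.6023


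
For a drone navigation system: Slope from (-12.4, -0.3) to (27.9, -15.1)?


slope = (y2-y1)/(x2-x1) = ((-15.1)-(-0.3))/(27.9-(-12.4)) = (-14.8)/40.3 = -0.3672

-0.3672


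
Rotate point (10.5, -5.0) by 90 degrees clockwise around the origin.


90° CW: (x,y) -> (y, -x)
(10.5,-5) -> (-5, -10.5)

(-5, -10.5)


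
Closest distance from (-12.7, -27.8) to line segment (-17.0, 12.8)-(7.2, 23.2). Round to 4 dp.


Project P onto AB: t = 0 (clamped to [0,1])
Closest point on segment: (-17, 12.8)
Distance: 40.8271

40.8271


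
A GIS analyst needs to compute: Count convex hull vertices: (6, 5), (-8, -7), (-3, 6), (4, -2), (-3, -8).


Convex hull vertices (CCW): (-8, -7), (-3, -8), (4, -2), (6, 5), (-3, 6)
Count = 5

5


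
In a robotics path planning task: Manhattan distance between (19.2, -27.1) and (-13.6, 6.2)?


|19.2-(-13.6)| + |(-27.1)-6.2| = 32.8 + 33.3 = 66.1

66.1


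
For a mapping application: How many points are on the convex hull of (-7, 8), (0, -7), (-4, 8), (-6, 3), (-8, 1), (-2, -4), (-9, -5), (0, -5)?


Convex hull vertices (CCW): (-9, -5), (0, -7), (0, -5), (-4, 8), (-7, 8)
Count = 5

5


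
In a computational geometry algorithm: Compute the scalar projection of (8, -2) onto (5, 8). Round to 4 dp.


u.v = 24, |v| = sqrt(89) = 9.434
Scalar projection = u.v / |v| = 24 / sqrt(89) = 2.544

2.544


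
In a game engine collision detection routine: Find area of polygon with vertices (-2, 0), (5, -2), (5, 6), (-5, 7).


Shoelace sum: ((-2)*(-2) - 5*0) + (5*6 - 5*(-2)) + (5*7 - (-5)*6) + ((-5)*0 - (-2)*7)
= 123
Area = |123|/2 = 61.5

61.5


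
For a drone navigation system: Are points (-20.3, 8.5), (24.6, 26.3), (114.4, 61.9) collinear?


Cross product: (24.6-(-20.3))*(61.9-8.5) - (26.3-8.5)*(114.4-(-20.3))
= 0

Yes, collinear


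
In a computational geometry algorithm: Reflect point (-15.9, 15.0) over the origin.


Reflection over origin: (x,y) -> (-x,-y)
(-15.9, 15) -> (15.9, -15)

(15.9, -15)


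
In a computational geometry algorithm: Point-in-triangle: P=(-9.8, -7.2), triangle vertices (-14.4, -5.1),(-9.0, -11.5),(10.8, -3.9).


Cross products: AB x AP = 18.1, BC x BP = 91.22, CA x CP = 58.44
All same sign? yes

Yes, inside


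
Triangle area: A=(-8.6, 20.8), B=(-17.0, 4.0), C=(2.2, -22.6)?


Area = |x_A(y_B-y_C) + x_B(y_C-y_A) + x_C(y_A-y_B)|/2
= |(-228.76) + 737.8 + 36.96|/2
= 546/2 = 273

273


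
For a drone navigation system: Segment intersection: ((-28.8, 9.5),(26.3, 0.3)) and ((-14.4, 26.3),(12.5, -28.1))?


Cross products: d1=-1235.28, d2=1514.68, d3=1058.16, d4=-1691.8
d1*d2 < 0 and d3*d4 < 0? yes

Yes, they intersect


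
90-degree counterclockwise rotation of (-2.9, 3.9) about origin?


90° CCW: (x,y) -> (-y, x)
(-2.9,3.9) -> (-3.9, -2.9)

(-3.9, -2.9)


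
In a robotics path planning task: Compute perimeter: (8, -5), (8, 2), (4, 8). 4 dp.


Sides: (8, -5)->(8, 2): sqrt(49) = 7, (8, 2)->(4, 8): sqrt(52) = 7.211103, (4, 8)->(8, -5): sqrt(185) = 13.601471
Sum = 27.812574
Perimeter = 27.8126

27.8126


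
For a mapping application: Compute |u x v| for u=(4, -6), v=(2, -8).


|u x v| = |4*(-8) - (-6)*2|
= |(-32) - (-12)| = 20

20


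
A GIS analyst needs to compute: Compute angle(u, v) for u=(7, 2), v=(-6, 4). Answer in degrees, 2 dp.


u.v = -34, |u| = sqrt(53) = 7.2801, |v| = sqrt(52) = 7.2111
cos(theta) = u.v/(|u||v|) = -34/sqrt(2756) = -0.647648
theta = acos(-0.647648) = 130.36 degrees

130.36 degrees


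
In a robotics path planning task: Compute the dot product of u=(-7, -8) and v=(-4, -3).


u . v = u_x*v_x + u_y*v_y = (-7)*(-4) + (-8)*(-3)
= 28 + 24 = 52

52


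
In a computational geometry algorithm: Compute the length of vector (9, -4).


|u| = sqrt(9^2 + (-4)^2) = sqrt(97) = 9.8489

9.8489


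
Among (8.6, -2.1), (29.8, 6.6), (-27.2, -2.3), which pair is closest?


d(P0,P1) = 22.9157, d(P0,P2) = 35.8006, d(P1,P2) = 57.6906
Closest: P0 and P1

Closest pair: (8.6, -2.1) and (29.8, 6.6), distance = 22.9157


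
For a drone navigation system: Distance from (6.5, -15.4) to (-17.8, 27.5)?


dx=-24.3, dy=42.9
d^2 = (-24.3)^2 + 42.9^2 = 2430.9
d = sqrt(2430.9) = 49.3042

49.3042


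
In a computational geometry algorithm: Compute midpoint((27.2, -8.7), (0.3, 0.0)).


M = ((27.2+0.3)/2, ((-8.7)+0)/2)
= (13.75, -4.35)

(13.75, -4.35)


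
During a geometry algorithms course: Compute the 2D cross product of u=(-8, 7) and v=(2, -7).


u x v = u_x*v_y - u_y*v_x = (-8)*(-7) - 7*2
= 56 - 14 = 42

42


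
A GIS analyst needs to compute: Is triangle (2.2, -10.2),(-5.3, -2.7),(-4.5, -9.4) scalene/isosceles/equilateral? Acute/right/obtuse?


Side lengths squared: AB^2=112.5, BC^2=45.53, CA^2=45.53
Sorted: [45.53, 45.53, 112.5]
By sides: Isosceles, By angles: Obtuse

Isosceles, Obtuse


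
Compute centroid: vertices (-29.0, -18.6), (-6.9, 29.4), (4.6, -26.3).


Centroid = ((x_A+x_B+x_C)/3, (y_A+y_B+y_C)/3)
= (((-29)+(-6.9)+4.6)/3, ((-18.6)+29.4+(-26.3))/3)
= (-10.4333, -5.1667)

(-10.4333, -5.1667)


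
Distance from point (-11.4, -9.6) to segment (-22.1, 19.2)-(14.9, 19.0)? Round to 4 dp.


Project P onto AB: t = 0.2934 (clamped to [0,1])
Closest point on segment: (-11.2446, 19.1413)
Distance: 28.7417

28.7417


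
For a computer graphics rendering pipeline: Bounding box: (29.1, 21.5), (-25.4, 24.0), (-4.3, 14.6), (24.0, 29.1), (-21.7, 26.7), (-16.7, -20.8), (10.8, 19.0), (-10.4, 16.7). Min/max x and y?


x range: [-25.4, 29.1]
y range: [-20.8, 29.1]
Bounding box: (-25.4,-20.8) to (29.1,29.1)

(-25.4,-20.8) to (29.1,29.1)


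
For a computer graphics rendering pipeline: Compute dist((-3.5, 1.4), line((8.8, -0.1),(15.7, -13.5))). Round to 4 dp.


|cross product| = 154.47
|line direction| = sqrt(227.17) = 15.0722
Distance = 154.47/sqrt(227.17) = 10.2487

10.2487


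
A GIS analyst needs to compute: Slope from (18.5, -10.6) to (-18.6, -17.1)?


slope = (y2-y1)/(x2-x1) = ((-17.1)-(-10.6))/((-18.6)-18.5) = (-6.5)/(-37.1) = 0.1752

0.1752


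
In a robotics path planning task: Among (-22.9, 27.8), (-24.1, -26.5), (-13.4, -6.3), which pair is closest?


d(P0,P1) = 54.3133, d(P0,P2) = 35.3986, d(P1,P2) = 22.8589
Closest: P1 and P2

Closest pair: (-24.1, -26.5) and (-13.4, -6.3), distance = 22.8589


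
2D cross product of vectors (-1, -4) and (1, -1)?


u x v = u_x*v_y - u_y*v_x = (-1)*(-1) - (-4)*1
= 1 - (-4) = 5

5


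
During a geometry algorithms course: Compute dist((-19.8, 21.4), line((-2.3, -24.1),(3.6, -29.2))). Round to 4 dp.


|cross product| = 179.2
|line direction| = sqrt(60.82) = 7.7987
Distance = 179.2/sqrt(60.82) = 22.9781

22.9781


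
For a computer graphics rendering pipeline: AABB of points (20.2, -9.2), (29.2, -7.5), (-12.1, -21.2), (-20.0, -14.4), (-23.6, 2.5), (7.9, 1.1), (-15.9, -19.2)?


x range: [-23.6, 29.2]
y range: [-21.2, 2.5]
Bounding box: (-23.6,-21.2) to (29.2,2.5)

(-23.6,-21.2) to (29.2,2.5)


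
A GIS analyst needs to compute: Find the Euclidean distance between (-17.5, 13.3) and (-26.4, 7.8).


dx=-8.9, dy=-5.5
d^2 = (-8.9)^2 + (-5.5)^2 = 109.46
d = sqrt(109.46) = 10.4623

10.4623


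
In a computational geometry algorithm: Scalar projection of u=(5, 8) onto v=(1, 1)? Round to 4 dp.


u.v = 13, |v| = sqrt(2) = 1.4142
Scalar projection = u.v / |v| = 13 / sqrt(2) = 9.1924

9.1924


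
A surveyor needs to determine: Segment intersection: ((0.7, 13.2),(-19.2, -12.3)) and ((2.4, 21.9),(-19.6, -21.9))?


Cross products: d1=116.94, d2=-193.68, d3=-129.78, d4=180.84
d1*d2 < 0 and d3*d4 < 0? yes

Yes, they intersect


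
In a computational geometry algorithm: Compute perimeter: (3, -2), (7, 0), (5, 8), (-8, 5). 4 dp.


Sides: (3, -2)->(7, 0): sqrt(20) = 4.472136, (7, 0)->(5, 8): sqrt(68) = 8.246211, (5, 8)->(-8, 5): sqrt(178) = 13.341664, (-8, 5)->(3, -2): sqrt(170) = 13.038405
Sum = 39.098416
Perimeter = 39.0984

39.0984


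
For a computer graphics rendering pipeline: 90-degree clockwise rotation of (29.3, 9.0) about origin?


90° CW: (x,y) -> (y, -x)
(29.3,9) -> (9, -29.3)

(9, -29.3)


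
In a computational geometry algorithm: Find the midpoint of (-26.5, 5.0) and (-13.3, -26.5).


M = (((-26.5)+(-13.3))/2, (5+(-26.5))/2)
= (-19.9, -10.75)

(-19.9, -10.75)


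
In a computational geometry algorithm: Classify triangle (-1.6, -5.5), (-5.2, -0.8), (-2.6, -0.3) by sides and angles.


Side lengths squared: AB^2=35.05, BC^2=7.01, CA^2=28.04
Sorted: [7.01, 28.04, 35.05]
By sides: Scalene, By angles: Right

Scalene, Right


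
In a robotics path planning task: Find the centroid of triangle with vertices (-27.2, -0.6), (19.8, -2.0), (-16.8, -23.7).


Centroid = ((x_A+x_B+x_C)/3, (y_A+y_B+y_C)/3)
= (((-27.2)+19.8+(-16.8))/3, ((-0.6)+(-2)+(-23.7))/3)
= (-8.0667, -8.7667)

(-8.0667, -8.7667)


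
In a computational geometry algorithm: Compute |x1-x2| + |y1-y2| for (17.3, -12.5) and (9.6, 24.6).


|17.3-9.6| + |(-12.5)-24.6| = 7.7 + 37.1 = 44.8

44.8


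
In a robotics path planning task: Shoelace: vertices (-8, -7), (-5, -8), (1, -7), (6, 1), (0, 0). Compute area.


Shoelace sum: ((-8)*(-8) - (-5)*(-7)) + ((-5)*(-7) - 1*(-8)) + (1*1 - 6*(-7)) + (6*0 - 0*1) + (0*(-7) - (-8)*0)
= 115
Area = |115|/2 = 57.5

57.5


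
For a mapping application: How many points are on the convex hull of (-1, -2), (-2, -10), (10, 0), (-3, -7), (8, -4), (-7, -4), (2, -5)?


Convex hull vertices (CCW): (-7, -4), (-2, -10), (8, -4), (10, 0), (-1, -2)
Count = 5

5


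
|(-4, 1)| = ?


|u| = sqrt((-4)^2 + 1^2) = sqrt(17) = 4.1231

4.1231


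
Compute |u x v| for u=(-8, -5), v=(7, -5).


|u x v| = |(-8)*(-5) - (-5)*7|
= |40 - (-35)| = 75

75


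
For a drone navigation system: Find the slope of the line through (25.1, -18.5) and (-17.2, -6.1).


slope = (y2-y1)/(x2-x1) = ((-6.1)-(-18.5))/((-17.2)-25.1) = 12.4/(-42.3) = -0.2931

-0.2931


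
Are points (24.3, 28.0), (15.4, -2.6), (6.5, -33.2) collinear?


Cross product: (15.4-24.3)*((-33.2)-28) - ((-2.6)-28)*(6.5-24.3)
= 0

Yes, collinear


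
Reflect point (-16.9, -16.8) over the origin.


Reflection over origin: (x,y) -> (-x,-y)
(-16.9, -16.8) -> (16.9, 16.8)

(16.9, 16.8)


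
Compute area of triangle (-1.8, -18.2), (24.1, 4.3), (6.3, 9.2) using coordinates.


Area = |x_A(y_B-y_C) + x_B(y_C-y_A) + x_C(y_A-y_B)|/2
= |8.82 + 660.34 + (-141.75)|/2
= 527.41/2 = 263.705

263.705


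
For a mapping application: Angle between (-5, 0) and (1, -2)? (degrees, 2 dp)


u.v = -5, |u| = sqrt(25) = 5, |v| = sqrt(5) = 2.2361
cos(theta) = u.v/(|u||v|) = -5/sqrt(125) = -0.447214
theta = acos(-0.447214) = 116.57 degrees

116.57 degrees
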